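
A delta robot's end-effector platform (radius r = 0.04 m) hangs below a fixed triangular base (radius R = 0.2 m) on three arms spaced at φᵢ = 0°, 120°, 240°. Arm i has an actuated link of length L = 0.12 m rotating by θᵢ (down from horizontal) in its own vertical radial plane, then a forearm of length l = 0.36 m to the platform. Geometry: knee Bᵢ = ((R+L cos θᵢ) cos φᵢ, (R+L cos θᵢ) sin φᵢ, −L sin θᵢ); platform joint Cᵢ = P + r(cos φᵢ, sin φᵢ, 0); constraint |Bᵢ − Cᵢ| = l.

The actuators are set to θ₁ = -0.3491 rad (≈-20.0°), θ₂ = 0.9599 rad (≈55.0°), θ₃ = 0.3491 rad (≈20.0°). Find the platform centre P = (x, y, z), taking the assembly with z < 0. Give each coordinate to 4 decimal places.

(0.0839, -0.0548, -0.2605)

φ1=0.0°: virtual centre (0.2728, 0.0000, 0.0410), radius l
arm 2 at φ=120.0°: (R−r)+L cos θ2 = 0.2288;  centre 2 = (-0.1144, 0.1982, -0.0983)
φ3=240.0°: virtual centre (-0.1364, -0.2362, -0.0410), radius l
eliminate P² terms by subtracting sphere 1 from 2 and 3
linear system: -0.7744x+0.3963y = -0.0141−-0.2787z; -0.8183x+-0.4724y = 0.0000−-0.1642z
Cramer: x(z) = 0.0096-0.2851z;  y(z) = -0.0167+0.1462z
sphere 1 gives Az²+Bz+C=0 with A=1.1026, B=0.0631, C=-0.0584;  B²−4AC=0.2615;  roots -0.2605, 0.2033;  negative root z = -0.2605
x = 0.0839, y = -0.0548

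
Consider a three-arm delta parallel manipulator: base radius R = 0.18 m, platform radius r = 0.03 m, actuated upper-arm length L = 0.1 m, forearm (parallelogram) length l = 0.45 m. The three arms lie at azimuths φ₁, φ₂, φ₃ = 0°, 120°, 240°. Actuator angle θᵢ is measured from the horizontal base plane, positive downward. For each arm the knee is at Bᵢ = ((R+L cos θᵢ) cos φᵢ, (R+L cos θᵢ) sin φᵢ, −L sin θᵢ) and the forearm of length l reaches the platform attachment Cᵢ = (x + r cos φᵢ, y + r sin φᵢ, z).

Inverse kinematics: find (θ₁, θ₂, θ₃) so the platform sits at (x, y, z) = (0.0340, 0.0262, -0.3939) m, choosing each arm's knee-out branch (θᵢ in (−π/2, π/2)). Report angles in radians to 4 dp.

rotate P by −φ1: (0.0340, 0.0262, -0.3939)
  e−x'=0.1160;  (l²−L²−(e−x')²−y'²−z²)/2L = 0.1160
  θ1 = atan2(B,A) + arccos(C/0.4106) = 0.0000
φ2=120.0° → target in arm frame (0.0057, -0.0425)
  A cos θ + B sin θ = C:  0.1443·cos θ + -0.3939·sin θ = 0.0735
  γ=atan2(-0.3939,0.1443)=-1.2196;  ψ=arccos(0.1753)=1.3946;  θ2=γ+ψ≈0.1750
rotate P by −φ3: (-0.0397, 0.0163, -0.3939)
  e−x'=0.1897;  (l²−L²−(e−x')²−y'²−z²)/2L = 0.0055
  θ3 = atan2(B,A) + arccos(C/0.4372) = 0.4363

θ₁ = 0.0000, θ₂ = 0.1750, θ₃ = 0.4363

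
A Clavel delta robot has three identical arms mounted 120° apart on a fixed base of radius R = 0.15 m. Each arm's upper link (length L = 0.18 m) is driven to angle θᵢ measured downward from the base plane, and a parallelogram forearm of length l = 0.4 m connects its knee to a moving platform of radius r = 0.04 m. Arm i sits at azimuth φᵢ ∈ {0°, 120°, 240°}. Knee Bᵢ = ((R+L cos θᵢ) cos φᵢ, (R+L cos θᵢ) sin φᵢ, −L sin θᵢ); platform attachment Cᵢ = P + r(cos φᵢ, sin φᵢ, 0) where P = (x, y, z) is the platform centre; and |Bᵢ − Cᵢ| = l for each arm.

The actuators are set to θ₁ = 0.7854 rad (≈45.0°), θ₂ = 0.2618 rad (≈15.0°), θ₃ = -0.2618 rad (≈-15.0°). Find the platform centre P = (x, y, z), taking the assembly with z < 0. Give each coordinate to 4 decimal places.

φ1=0.0°: virtual centre (0.2373, 0.0000, -0.1273), radius l
arm 2 at φ=120.0°: e+L cos θ2 = 0.2839;  S2 = (-0.1419, 0.2458, -0.0466)
arm 3 at φ=240.0°: e+L cos θ3 = 0.2839;  S3 = (-0.1419, -0.2458, 0.0466)
eliminate P² terms by subtracting sphere 1 from 2 and 3
[-0.7584 0.4917 0.1614]·P = 0.0102;  [-0.7584 -0.4917 0.3477]·P = 0.0102
det = 0.7458;  x = -0.0135+0.3356z,  y = 0.0000+0.1895z
into |P−S₁|² = l²: 1.1486z² + 0.0862z + -0.0809 = 0;  Δ = 0.3791;  z = -0.3056 or 0.2305 → z<0 root = -0.3056
x = -0.1161, y = -0.0579

(-0.1161, -0.0579, -0.3056)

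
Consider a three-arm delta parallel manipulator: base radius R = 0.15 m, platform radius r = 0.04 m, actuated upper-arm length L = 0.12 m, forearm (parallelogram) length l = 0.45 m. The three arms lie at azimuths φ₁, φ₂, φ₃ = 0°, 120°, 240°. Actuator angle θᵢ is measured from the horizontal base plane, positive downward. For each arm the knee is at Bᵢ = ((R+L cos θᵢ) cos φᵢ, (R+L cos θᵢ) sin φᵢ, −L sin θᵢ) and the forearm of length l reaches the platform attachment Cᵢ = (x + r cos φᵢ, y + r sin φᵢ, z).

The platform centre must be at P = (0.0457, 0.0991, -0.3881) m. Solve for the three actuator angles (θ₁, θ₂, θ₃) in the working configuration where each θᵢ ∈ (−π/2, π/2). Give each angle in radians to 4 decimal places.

θ₁ = -0.0876, θ₂ = -0.1749, θ₃ = 0.6109

φ1=0.0° → target in arm frame (0.0457, 0.0991)
  A=0.0643, B=-0.3881, C=(l²−L²−A²−y'²−z²)/(2L)=0.0980
  θ1 = atan2(B,A) + arccos(C/0.3934) = -0.0876
rotate P by −φ2: (0.0630, -0.0891, -0.3881)
  e−x'=0.0470;  (l²−L²−(e−x')²−y'²−z²)/2L = 0.1138
  √(A²+B²)=0.3909;  θ2 = -1.4502+1.2753 ≈ -0.1749
rotate P by −φ3: (-0.1087, -0.0100, -0.3881)
  e−x'=0.2187;  (l²−L²−(e−x')²−y'²−z²)/2L = -0.0435
  θ3 = atan2(B,A) + arccos(C/0.4455) = 0.6109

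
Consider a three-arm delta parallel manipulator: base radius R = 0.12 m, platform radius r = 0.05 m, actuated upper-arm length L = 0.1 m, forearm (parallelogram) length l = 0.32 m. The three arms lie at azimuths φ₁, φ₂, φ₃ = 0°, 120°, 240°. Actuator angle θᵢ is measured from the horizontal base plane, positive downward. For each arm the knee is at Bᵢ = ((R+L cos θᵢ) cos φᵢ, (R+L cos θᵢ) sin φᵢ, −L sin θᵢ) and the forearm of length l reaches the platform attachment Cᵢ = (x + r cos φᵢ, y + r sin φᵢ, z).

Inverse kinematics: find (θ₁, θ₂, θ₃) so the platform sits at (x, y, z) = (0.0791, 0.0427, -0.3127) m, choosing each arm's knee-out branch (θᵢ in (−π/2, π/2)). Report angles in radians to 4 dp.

rotate P by −φ1: (0.0791, 0.0427, -0.3127)
  e−x'=-0.0091;  (l²−L²−(e−x')²−y'²−z²)/2L = -0.0364
  √(A²+B²)=0.3128;  θ1 = -1.5999+1.6875 ≈ 0.0876
rotate P by −φ2: (-0.0026, -0.0899, -0.3127)
  A cos θ + B sin θ = C:  0.0726·cos θ + -0.3127·sin θ = -0.0936
  γ=atan2(-0.3127,0.0726)=-1.3428;  ψ=arccos(-0.2916)=1.8667;  θ2=γ+ψ≈0.5239
φ3=240.0° → target in arm frame (-0.0765, 0.0472)
  A cos θ + B sin θ = C:  0.1465·cos θ + -0.3127·sin θ = -0.1454
  θ3 = atan2(B,A) + arccos(C/0.3453) = 0.8727

θ₁ = 0.0876, θ₂ = 0.5239, θ₃ = 0.8727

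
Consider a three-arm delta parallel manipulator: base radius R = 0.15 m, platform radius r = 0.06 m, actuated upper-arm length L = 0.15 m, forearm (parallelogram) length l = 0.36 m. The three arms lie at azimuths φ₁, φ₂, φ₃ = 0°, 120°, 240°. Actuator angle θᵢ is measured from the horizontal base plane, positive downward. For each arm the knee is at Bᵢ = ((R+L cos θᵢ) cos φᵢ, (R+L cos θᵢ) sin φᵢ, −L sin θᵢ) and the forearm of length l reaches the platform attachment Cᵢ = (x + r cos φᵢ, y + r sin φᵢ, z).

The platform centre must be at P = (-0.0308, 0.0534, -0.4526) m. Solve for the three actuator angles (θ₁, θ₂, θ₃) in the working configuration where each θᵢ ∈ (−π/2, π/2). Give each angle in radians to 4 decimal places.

φ1=0.0° → target in arm frame (-0.0308, 0.0534)
  e−x'=0.1208;  (l²−L²−(e−x')²−y'²−z²)/2L = -0.3840
  √(A²+B²)=0.4684;  θ1 = -1.3100+2.5316 ≈ 1.2217
arm 2 (φ=120.0°): x'=0.0616, y'=0.0000
  e−x'=0.0284;  (l²−L²−(e−x')²−y'²−z²)/2L = -0.3285
  √(A²+B²)=0.4535;  θ2 = -1.5082+2.3809 ≈ 0.8727
φ3=240.0° → target in arm frame (-0.0308, -0.0534)
  e−x'=0.1208;  (l²−L²−(e−x')²−y'²−z²)/2L = -0.3840
  γ=atan2(-0.4526,0.1208)=-1.3099;  ψ=arccos(-0.8197)=2.5317;  θ3=γ+ψ≈1.2218

θ₁ = 1.2217, θ₂ = 0.8727, θ₃ = 1.2218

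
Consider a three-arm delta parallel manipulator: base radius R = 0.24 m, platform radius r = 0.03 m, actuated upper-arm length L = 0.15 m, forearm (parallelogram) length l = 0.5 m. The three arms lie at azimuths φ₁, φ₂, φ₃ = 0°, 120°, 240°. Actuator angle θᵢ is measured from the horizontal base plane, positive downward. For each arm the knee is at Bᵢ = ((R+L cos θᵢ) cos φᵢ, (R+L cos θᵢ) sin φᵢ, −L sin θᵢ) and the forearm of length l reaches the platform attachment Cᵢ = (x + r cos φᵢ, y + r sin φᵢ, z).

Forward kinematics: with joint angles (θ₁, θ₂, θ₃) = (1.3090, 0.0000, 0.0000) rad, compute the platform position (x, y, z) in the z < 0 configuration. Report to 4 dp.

(-0.1865, 0.0000, -0.3908)

φ1=0.0°: virtual centre (0.2488, 0.0000, -0.1449), radius l
φ2=120.0°: virtual centre (-0.1800, 0.3118, 0.0000), radius l
arm 3 at φ=240.0°: (R−r)+L cos θ3 = 0.3600;  O3 = (-0.1800, -0.3118, 0.0000)
eliminate P² terms by subtracting sphere 1 from 2 and 3
plane₁₂: -0.8576x+0.6235y+0.2898z = 0.0467
Cramer: x(z) = -0.0544+0.3379z;  y(z) = 0.0000-0.0000z
quadratic in z: (1.1142)z²+(0.0848)z+(-0.1370)=0, √Δ=0.7861 → z ∈ {-0.3908, 0.3147}; z = -0.3908 (taking z<0)
x = -0.1865, y = 0.0000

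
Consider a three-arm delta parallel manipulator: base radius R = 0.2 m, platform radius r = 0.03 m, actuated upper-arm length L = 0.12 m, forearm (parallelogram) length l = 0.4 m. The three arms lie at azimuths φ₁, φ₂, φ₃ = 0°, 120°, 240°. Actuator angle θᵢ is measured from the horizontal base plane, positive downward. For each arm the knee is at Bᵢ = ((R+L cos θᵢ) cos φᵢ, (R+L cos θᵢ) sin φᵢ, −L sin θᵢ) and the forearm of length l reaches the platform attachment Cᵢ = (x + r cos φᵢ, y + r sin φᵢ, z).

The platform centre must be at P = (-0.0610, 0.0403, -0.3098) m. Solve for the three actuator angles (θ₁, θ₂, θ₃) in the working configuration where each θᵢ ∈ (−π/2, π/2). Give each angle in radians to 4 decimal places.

θ₁ = 0.6985, θ₂ = -0.1743, θ₃ = 0.3493

rotate P by −φ1: (-0.0610, 0.0403, -0.3098)
  e−x'=0.2310;  (l²−L²−(e−x')²−y'²−z²)/2L = -0.0223
  θ1 = atan2(B,A) + arccos(C/0.3864) = 0.6985
arm 2 (φ=120.0°): x'=0.0654, y'=0.0327
  A cos θ + B sin θ = C:  0.1046·cos θ + -0.3098·sin θ = 0.1567
  γ=atan2(-0.3098,0.1046)=-1.2452;  ψ=arccos(0.4793)=1.0709;  θ2=γ+ψ≈-0.1743
arm 3 (φ=240.0°): x'=-0.0044, y'=-0.0730
  A=0.1744, B=-0.3098, C=(l²−L²−A²−y'²−z²)/(2L)=0.0578
  θ3 = atan2(B,A) + arccos(C/0.3555) = 0.3493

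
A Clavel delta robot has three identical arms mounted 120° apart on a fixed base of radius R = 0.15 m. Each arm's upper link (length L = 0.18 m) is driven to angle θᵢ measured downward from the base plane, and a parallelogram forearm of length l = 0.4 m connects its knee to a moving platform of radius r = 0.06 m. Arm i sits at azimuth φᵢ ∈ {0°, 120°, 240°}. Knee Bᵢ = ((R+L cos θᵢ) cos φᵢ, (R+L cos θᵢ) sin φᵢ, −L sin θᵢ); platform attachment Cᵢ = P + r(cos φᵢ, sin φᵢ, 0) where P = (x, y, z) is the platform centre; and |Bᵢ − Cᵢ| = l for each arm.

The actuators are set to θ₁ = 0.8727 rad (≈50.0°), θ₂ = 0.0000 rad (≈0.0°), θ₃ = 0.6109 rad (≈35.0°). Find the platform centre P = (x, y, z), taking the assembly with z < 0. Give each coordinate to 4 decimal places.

(-0.1057, 0.0902, -0.3722)

φ1=0.0°: virtual centre (0.2057, 0.0000, -0.1379), radius l
centre 2 = (0.2700·cos120.0°, 0.2700·sin120.0°, 0.0000) = (-0.1350, 0.2338, 0.0000)
φ3=240.0°: virtual centre (-0.1187, -0.2056, -0.1032), radius l
eliminate P² terms by subtracting sphere 1 from 2 and 3
linear system: -0.6814x+0.4677y = 0.0116−0.2758z; -0.6488x+-0.4113y = 0.0057−0.0693z
det = 0.5837;  x = -0.0127+0.2498z,  y = 0.0062+-0.2257z
into |P−centre ₁|² = l²: 1.1134z² + 0.1638z + -0.0932 = 0;  Δ = 0.4421;  z = -0.3722 or 0.2250 → z<0 root = -0.3722
x = -0.1057, y = 0.0902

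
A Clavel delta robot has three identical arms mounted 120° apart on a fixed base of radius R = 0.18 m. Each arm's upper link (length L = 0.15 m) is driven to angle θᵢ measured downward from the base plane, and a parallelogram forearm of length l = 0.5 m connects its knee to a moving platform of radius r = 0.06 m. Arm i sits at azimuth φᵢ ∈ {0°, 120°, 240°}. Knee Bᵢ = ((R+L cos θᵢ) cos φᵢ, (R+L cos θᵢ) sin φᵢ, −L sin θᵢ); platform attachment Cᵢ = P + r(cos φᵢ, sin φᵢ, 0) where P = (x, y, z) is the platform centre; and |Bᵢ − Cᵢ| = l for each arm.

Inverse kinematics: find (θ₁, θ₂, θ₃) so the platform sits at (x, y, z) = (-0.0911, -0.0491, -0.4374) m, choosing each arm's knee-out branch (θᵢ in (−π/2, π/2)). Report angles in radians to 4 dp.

θ₁ = 0.5238, θ₂ = 0.1743, θ₃ = -0.1745

arm 1 (φ=0.0°): x'=-0.0911, y'=-0.0491
  e−x'=0.2111;  (l²−L²−(e−x')²−y'²−z²)/2L = -0.0360
  √(A²+B²)=0.4857;  θ1 = -1.1211+1.6449 ≈ 0.5238
φ2=120.0° → target in arm frame (0.0030, 0.1034)
  A cos θ + B sin θ = C:  0.1170·cos θ + -0.4374·sin θ = 0.0393
  γ=atan2(-0.4374,0.1170)=-1.3095;  ψ=arccos(0.0869)=1.4838;  θ2=γ+ψ≈0.1743
arm 3 (φ=240.0°): x'=0.0881, y'=-0.0543
  A cos θ + B sin θ = C:  0.0319·cos θ + -0.4374·sin θ = 0.1074
  θ3 = atan2(B,A) + arccos(C/0.4386) = -0.1745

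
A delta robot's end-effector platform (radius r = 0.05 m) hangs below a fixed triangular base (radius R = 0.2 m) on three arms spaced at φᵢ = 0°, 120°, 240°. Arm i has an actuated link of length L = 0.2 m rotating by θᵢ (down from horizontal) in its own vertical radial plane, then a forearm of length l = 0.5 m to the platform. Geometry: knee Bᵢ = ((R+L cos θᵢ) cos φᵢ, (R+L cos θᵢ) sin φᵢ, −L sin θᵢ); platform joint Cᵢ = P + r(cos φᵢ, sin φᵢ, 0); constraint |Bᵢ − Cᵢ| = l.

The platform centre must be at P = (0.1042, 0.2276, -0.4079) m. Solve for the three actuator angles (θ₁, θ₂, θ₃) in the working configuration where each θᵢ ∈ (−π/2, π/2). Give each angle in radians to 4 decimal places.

θ₁ = 0.1745, θ₂ = 0.0002, θ₃ = 1.3092

φ1=0.0° → target in arm frame (0.1042, 0.2276)
  A cos θ + B sin θ = C:  0.0458·cos θ + -0.4079·sin θ = -0.0257
  θ1 = atan2(B,A) + arccos(C/0.4105) = 0.1745
arm 2 (φ=120.0°): x'=0.1450, y'=-0.2040
  e−x'=0.0050;  (l²−L²−(e−x')²−y'²−z²)/2L = 0.0049
  γ=atan2(-0.4079,0.0050)=-1.5586;  ψ=arccos(0.0120)=1.5588;  θ2=γ+ψ≈0.0002
arm 3 (φ=240.0°): x'=-0.2492, y'=-0.0236
  e−x'=0.3992;  (l²−L²−(e−x')²−y'²−z²)/2L = -0.2908
  γ=atan2(-0.4079,0.3992)=-0.7962;  ψ=arccos(-0.5094)=2.1053;  θ3=γ+ψ≈1.3092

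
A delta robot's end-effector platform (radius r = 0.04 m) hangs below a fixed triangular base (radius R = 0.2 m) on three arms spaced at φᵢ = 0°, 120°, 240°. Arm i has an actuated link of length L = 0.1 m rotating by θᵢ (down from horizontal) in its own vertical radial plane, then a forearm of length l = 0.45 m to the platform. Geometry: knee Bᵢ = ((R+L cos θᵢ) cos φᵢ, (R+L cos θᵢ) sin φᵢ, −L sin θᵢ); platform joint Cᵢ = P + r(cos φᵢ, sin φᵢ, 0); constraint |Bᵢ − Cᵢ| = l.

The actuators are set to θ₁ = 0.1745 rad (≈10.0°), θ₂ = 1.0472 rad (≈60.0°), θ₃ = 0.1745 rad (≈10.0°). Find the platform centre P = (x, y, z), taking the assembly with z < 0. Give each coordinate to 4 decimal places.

(0.0530, -0.0918, -0.4070)

S1 = (0.2585·cos0.0°, 0.2585·sin0.0°, -0.0174) = (0.2585, 0.0000, -0.0174)
arm 2 at φ=120.0°: e+L cos θ2 = 0.2100;  S2 = (-0.1050, 0.1819, -0.0866)
φ3=240.0°: virtual centre (-0.1292, -0.2239, -0.0174), radius l
eliminate P² terms by subtracting sphere 1 from 2 and 3
[-0.7270 0.3637 -0.1385]·P = -0.0155;  [-0.7754 -0.4477 0.0000]·P = 0.0000
Cramer: x(z) = 0.0114-0.1021z;  y(z) = -0.0198+0.1768z
quadratic in z: (1.0417)z²+(0.0781)z+(-0.1408)=0, √Δ=0.7698 → z ∈ {-0.4070, 0.3320}; z = -0.4070 (taking z<0)
x = 0.0530, y = -0.0918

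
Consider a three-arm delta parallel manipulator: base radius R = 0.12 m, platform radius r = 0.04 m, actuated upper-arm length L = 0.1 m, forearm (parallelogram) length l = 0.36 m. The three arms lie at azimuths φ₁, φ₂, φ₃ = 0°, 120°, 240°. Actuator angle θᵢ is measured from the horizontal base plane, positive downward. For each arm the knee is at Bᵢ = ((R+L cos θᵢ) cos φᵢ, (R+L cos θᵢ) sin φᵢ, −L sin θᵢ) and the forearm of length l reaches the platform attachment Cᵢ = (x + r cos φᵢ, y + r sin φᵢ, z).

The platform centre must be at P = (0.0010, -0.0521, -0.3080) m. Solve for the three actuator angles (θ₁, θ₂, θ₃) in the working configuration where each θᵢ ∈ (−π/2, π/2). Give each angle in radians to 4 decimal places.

φ1=0.0° → target in arm frame (0.0010, -0.0521)
  A=0.0790, B=-0.3080, C=(l²−L²−A²−y'²−z²)/(2L)=0.0789
  γ=atan2(-0.3080,0.0790)=-1.3197;  ψ=arccos(0.2481)=1.3200;  θ1=γ+ψ≈0.0003
arm 2 (φ=120.0°): x'=-0.0456, y'=0.0252
  e−x'=0.1256;  (l²−L²−(e−x')²−y'²−z²)/2L = 0.0416
  √(A²+B²)=0.3326;  θ2 = -1.1835+1.4454 ≈ 0.2618
φ3=240.0° → target in arm frame (0.0446, 0.0269)
  e−x'=0.0354;  (l²−L²−(e−x')²−y'²−z²)/2L = 0.1138
  γ=atan2(-0.3080,0.0354)=-1.4564;  ψ=arccos(0.3671)=1.1949;  θ3=γ+ψ≈-0.2615

θ₁ = 0.0003, θ₂ = 0.2618, θ₃ = -0.2615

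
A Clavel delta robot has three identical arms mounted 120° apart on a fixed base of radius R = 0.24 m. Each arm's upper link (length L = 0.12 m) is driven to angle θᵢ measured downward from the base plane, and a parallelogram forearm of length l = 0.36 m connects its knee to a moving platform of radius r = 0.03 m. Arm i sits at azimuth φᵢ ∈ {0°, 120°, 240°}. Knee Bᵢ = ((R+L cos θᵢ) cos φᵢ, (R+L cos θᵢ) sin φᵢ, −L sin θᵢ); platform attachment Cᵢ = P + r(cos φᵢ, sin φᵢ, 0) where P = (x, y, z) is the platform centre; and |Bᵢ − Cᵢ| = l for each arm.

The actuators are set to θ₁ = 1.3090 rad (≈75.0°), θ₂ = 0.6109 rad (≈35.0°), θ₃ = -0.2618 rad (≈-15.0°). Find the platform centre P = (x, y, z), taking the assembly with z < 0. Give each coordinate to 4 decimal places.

(-0.0958, -0.0477, -0.2337)

φ1=0.0°: virtual centre (0.2411, 0.0000, -0.1159), radius l
arm 2 at φ=120.0°: (R−r)+L cos θ2 = 0.3083;  centre 2 = (-0.1541, 0.2670, -0.0688)
φ3=240.0°: virtual centre (-0.1630, -0.2822, 0.0311), radius l
eliminate P² terms by subtracting sphere 1 from 2 and 3
plane₁₂: -0.7904x+0.5340y+0.0942z = 0.0282
Cramer: x(z) = -0.0398+0.2394z;  y(z) = -0.0061+0.1780z
sphere 1 gives Az²+Bz+C=0 with A=1.0890, B=0.0952, C=-0.0372;  B²−4AC=0.1712;  roots -0.2337, 0.1463;  negative root z = -0.2337
x = -0.0958, y = -0.0477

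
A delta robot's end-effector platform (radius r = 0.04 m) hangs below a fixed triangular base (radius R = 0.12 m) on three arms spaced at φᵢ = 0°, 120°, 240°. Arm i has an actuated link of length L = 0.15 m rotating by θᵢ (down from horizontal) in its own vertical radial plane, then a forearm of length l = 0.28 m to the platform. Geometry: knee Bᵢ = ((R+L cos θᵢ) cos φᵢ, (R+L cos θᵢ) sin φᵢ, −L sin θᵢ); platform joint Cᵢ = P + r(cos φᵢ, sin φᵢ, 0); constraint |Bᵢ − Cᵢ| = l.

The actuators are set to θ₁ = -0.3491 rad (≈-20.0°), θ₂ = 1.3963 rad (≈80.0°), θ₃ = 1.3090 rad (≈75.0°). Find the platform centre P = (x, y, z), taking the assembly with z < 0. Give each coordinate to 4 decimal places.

S1 = (0.2210·cos0.0°, 0.2210·sin0.0°, 0.0513) = (0.2210, 0.0000, 0.0513)
arm 2 at φ=120.0°: ρ2 = 0.1060;  S2 = (-0.0530, 0.0918, -0.1477)
arm 3 at φ=240.0°: ρ3 = 0.1188;  S3 = (-0.0594, -0.1029, -0.1449)
eliminate P² terms by subtracting sphere 1 from 2 and 3
[-0.5479 0.1837 -0.3981]·P = -0.0184;  [-0.5607 -0.2058 -0.3924]·P = -0.0163
Cramer: x(z) = 0.0314-0.7137z;  y(z) = -0.0063+0.0380z
sphere 1 gives Az²+Bz+C=0 with A=1.5109, B=0.1674, C=-0.0398;  B²−4AC=0.2687;  roots -0.2269, 0.1161;  negative root z = -0.2269
x = 0.1934, y = -0.0149

(0.1934, -0.0149, -0.2269)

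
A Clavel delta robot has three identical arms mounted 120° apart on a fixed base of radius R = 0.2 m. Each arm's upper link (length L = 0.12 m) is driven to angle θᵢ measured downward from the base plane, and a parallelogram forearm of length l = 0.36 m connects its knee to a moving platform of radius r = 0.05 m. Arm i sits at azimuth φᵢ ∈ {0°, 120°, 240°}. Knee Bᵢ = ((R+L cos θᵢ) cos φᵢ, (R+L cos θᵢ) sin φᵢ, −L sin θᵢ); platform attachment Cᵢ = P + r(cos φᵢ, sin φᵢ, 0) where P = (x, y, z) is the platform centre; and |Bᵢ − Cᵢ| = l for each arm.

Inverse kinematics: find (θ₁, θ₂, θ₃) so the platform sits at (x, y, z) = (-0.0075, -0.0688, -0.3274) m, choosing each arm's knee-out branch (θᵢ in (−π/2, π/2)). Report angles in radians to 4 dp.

arm 1 (φ=0.0°): x'=-0.0075, y'=-0.0688
  A=0.1575, B=-0.3274, C=(l²−L²−A²−y'²−z²)/(2L)=-0.0897
  θ1 = atan2(B,A) + arccos(C/0.3633) = 0.6979
rotate P by −φ2: (-0.0558, 0.0409, -0.3274)
  A=0.2058, B=-0.3274, C=(l²−L²−A²−y'²−z²)/(2L)=-0.1501
  θ2 = atan2(B,A) + arccos(C/0.3867) = 0.9599
φ3=240.0° → target in arm frame (0.0633, 0.0279)
  A=0.0867, B=-0.3274, C=(l²−L²−A²−y'²−z²)/(2L)=-0.0012
  √(A²+B²)=0.3387;  θ3 = -1.3120+1.5742 ≈ 0.2622

θ₁ = 0.6979, θ₂ = 0.9599, θ₃ = 0.2622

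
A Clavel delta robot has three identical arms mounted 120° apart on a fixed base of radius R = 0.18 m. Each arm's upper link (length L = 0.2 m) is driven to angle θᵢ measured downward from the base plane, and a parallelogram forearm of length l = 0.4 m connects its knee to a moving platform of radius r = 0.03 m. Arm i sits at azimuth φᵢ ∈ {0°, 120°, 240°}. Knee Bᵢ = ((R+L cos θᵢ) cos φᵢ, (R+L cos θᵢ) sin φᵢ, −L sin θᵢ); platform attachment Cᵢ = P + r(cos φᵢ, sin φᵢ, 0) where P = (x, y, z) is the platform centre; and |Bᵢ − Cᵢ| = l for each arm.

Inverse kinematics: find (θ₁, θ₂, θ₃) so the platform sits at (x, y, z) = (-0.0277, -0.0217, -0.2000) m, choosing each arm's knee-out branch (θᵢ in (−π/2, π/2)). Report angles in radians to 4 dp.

θ₁ = 0.2618, θ₂ = 0.0871, θ₃ = -0.2619

arm 1 (φ=0.0°): x'=-0.0277, y'=-0.0217
  e−x'=0.1777;  (l²−L²−(e−x')²−y'²−z²)/2L = 0.1199
  γ=atan2(-0.2000,0.1777)=-0.8444;  ψ=arccos(0.4481)=1.1062;  θ1=γ+ψ≈0.2618
rotate P by −φ2: (-0.0049, 0.0348, -0.2000)
  A cos θ + B sin θ = C:  0.1549·cos θ + -0.2000·sin θ = 0.1369
  θ2 = atan2(B,A) + arccos(C/0.2530) = 0.0871
φ3=240.0° → target in arm frame (0.0326, -0.0131)
  A cos θ + B sin θ = C:  0.1174·cos θ + -0.2000·sin θ = 0.1651
  θ3 = atan2(B,A) + arccos(C/0.2319) = -0.2619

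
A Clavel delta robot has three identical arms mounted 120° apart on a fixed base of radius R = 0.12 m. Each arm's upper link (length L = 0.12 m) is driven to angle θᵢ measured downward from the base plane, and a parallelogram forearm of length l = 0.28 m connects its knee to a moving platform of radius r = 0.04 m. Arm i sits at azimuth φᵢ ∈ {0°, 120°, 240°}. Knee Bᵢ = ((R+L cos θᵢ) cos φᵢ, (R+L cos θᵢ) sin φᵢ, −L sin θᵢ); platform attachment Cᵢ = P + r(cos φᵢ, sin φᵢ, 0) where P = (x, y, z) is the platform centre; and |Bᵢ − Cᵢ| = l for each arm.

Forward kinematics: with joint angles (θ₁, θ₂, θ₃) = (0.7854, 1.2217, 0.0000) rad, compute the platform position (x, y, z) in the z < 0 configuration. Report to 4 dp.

(-0.0112, -0.1272, -0.2615)

O1 = (0.1649·cos0.0°, 0.1649·sin0.0°, -0.0849) = (0.1649, 0.0000, -0.0849)
arm 2 at φ=120.0°: ρ2 = 0.1210;  O2 = (-0.0605, 0.1048, -0.1128)
O3 = (0.2000·cos240.0°, 0.2000·sin240.0°, 0.0000) = (-0.1000, -0.1732, 0.0000)
subtract pairs → two planes through P
[-0.4508 0.2097 -0.0558]·P = -0.0070;  [-0.5297 -0.3464 0.1697]·P = 0.0056
Cramer: x(z) = 0.0047+0.0608z;  y(z) = -0.0234+0.3969z
quadratic in z: (1.1613)z²+(0.1317)z+(-0.0450)=0, √Δ=0.4758 → z ∈ {-0.2615, 0.1482}; z = -0.2615 (taking z<0)
x = -0.0112, y = -0.1272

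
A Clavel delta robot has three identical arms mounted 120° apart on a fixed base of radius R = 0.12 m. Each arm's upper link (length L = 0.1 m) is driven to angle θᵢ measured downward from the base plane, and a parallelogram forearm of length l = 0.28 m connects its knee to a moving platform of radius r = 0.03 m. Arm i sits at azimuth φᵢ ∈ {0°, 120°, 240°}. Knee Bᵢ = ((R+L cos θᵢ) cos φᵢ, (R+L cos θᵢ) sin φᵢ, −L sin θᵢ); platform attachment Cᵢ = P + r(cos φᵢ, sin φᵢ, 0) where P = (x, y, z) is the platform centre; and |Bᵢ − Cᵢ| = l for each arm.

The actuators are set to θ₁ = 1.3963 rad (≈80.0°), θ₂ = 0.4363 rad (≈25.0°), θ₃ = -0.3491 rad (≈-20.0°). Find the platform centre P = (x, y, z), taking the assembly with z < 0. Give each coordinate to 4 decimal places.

(-0.1387, -0.0537, -0.2209)

O1 = (0.1074·cos0.0°, 0.1074·sin0.0°, -0.0985) = (0.1074, 0.0000, -0.0985)
O2 = (0.1806·cos120.0°, 0.1806·sin120.0°, -0.0423) = (-0.0903, 0.1564, -0.0423)
arm 3 at φ=240.0°: ρ3 = 0.1840;  O3 = (-0.0920, -0.1593, 0.0342)
eliminate P² terms by subtracting sphere 1 from 2 and 3
plane₁₂: -0.3954x+0.3129y+0.1124z = 0.0132
det = 0.2507;  x = -0.0340+0.4741z,  y = -0.0008+0.2397z
into |P−O₁|² = l²: 1.2822z² + 0.0626z + -0.0487 = 0;  Δ = 0.2538;  z = -0.2209 or 0.1721 → z<0 root = -0.2209
x = -0.1387, y = -0.0537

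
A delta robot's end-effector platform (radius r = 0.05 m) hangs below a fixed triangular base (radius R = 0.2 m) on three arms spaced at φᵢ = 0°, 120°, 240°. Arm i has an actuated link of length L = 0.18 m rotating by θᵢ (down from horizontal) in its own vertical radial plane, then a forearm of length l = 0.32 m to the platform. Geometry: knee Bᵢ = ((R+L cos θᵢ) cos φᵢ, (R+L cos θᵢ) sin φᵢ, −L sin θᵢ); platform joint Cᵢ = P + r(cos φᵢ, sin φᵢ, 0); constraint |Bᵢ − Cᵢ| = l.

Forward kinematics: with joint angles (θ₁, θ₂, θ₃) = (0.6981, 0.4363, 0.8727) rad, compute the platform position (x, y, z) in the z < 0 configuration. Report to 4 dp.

(-0.0033, 0.0438, -0.2410)

O1 = (0.2879·cos0.0°, 0.2879·sin0.0°, -0.1157) = (0.2879, 0.0000, -0.1157)
φ2=120.0°: virtual centre (-0.1566, 0.2712, -0.0761), radius l
arm 3 at φ=240.0°: (R−r)+L cos θ3 = 0.2657;  O3 = (-0.1328, -0.2301, -0.1379)
eliminate P² terms by subtracting sphere 1 from 2 and 3
linear system: -0.8889x+0.5424y = 0.0076−0.0793z; -0.8415x+-0.4602y = -0.0067−-0.0444z
Cramer: x(z) = 0.0001+0.0143z;  y(z) = 0.0142-0.1227z
quadratic in z: (1.0153)z²+(0.2197)z+(-0.0060)=0, √Δ=0.2696 → z ∈ {-0.2410, 0.0246}; z = -0.2410 (taking z<0)
x = -0.0033, y = 0.0438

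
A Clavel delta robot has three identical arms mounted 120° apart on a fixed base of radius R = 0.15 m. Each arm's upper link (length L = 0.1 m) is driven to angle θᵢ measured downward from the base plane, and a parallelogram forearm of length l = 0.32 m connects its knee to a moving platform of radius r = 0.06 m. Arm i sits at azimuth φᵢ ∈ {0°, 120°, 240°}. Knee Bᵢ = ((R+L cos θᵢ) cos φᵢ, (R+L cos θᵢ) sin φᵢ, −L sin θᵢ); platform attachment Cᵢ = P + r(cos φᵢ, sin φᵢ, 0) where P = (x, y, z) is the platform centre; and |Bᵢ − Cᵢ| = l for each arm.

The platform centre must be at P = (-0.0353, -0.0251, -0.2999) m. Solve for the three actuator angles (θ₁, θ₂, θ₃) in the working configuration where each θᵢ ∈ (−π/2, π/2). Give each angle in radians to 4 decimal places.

θ₁ = 0.6108, θ₂ = 0.4357, θ₃ = 0.1742

arm 1 (φ=0.0°): x'=-0.0353, y'=-0.0251
  A=0.1253, B=-0.2999, C=(l²−L²−A²−y'²−z²)/(2L)=-0.0694
  γ=atan2(-0.2999,0.1253)=-1.1750;  ψ=arccos(-0.2134)=1.7858;  θ1=γ+ψ≈0.6108
φ2=120.0° → target in arm frame (-0.0041, 0.0431)
  A cos θ + B sin θ = C:  0.0941·cos θ + -0.2999·sin θ = -0.0413
  θ2 = atan2(B,A) + arccos(C/0.3143) = 0.4357
arm 3 (φ=240.0°): x'=0.0394, y'=-0.0180
  A=0.0506, B=-0.2999, C=(l²−L²−A²−y'²−z²)/(2L)=-0.0021
  θ3 = atan2(B,A) + arccos(C/0.3041) = 0.1742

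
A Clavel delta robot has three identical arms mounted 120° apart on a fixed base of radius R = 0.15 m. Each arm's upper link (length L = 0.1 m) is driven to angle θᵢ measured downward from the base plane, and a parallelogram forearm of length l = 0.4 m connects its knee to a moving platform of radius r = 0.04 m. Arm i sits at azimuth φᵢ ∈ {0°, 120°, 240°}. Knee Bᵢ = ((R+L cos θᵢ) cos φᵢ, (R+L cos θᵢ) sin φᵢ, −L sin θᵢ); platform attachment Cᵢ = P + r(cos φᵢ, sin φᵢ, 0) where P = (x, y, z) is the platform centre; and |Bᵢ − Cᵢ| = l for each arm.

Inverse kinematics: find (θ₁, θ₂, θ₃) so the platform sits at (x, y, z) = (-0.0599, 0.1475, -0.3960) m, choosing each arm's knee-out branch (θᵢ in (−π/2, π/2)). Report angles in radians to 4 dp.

rotate P by −φ1: (-0.0599, 0.1475, -0.3960)
  e−x'=0.1699;  (l²−L²−(e−x')²−y'²−z²)/2L = -0.2872
  θ1 = atan2(B,A) + arccos(C/0.4309) = 1.1348
rotate P by −φ2: (0.1577, -0.0219, -0.3960)
  e−x'=-0.0477;  (l²−L²−(e−x')²−y'²−z²)/2L = -0.0478
  √(A²+B²)=0.3989;  θ2 = -1.6906+1.6910 ≈ 0.0004
φ3=240.0° → target in arm frame (-0.0978, -0.1256)
  A cos θ + B sin θ = C:  0.2078·cos θ + -0.3960·sin θ = -0.3289
  γ=atan2(-0.3960,0.2078)=-1.0876;  ψ=arccos(-0.7354)=2.3970;  θ3=γ+ψ≈1.3095

θ₁ = 1.1348, θ₂ = 0.0004, θ₃ = 1.3095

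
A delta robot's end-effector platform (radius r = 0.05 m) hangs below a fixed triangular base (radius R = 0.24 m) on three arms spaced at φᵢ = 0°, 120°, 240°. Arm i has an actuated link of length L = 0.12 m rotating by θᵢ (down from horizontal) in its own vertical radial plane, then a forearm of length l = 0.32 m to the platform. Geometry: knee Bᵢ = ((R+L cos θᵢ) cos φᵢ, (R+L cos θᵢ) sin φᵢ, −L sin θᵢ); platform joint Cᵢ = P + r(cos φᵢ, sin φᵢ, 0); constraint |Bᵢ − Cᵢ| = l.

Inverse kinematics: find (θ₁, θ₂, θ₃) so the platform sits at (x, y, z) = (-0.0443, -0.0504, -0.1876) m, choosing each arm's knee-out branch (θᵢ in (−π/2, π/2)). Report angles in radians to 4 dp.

θ₁ = 0.9600, θ₂ = 0.7857, θ₃ = -0.1754

φ1=0.0° → target in arm frame (-0.0443, -0.0504)
  A=0.2343, B=-0.1876, C=(l²−L²−A²−y'²−z²)/(2L)=-0.0193
  γ=atan2(-0.1876,0.2343)=-0.6752;  ψ=arccos(-0.0643)=1.6351;  θ1=γ+ψ≈0.9600
φ2=120.0° → target in arm frame (-0.0215, 0.0636)
  A cos θ + B sin θ = C:  0.2115·cos θ + -0.1876·sin θ = 0.0168
  γ=atan2(-0.1876,0.2115)=-0.7256;  ψ=arccos(0.0595)=1.5113;  θ2=γ+ψ≈0.7857
arm 3 (φ=240.0°): x'=0.0658, y'=-0.0132
  A=0.1242, B=-0.1876, C=(l²−L²−A²−y'²−z²)/(2L)=0.1550
  √(A²+B²)=0.2250;  θ3 = -0.9860+0.8106 ≈ -0.1754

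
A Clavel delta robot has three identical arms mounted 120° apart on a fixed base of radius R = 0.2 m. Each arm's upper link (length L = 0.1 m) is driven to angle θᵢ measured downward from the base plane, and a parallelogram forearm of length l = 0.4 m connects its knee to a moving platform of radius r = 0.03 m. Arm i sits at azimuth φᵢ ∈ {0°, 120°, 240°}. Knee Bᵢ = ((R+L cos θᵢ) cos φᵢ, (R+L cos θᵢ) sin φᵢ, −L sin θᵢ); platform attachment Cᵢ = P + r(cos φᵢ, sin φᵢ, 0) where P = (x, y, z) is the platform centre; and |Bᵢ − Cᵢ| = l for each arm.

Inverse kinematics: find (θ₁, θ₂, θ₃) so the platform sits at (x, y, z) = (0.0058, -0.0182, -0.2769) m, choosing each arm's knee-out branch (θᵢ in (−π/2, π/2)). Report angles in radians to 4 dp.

arm 1 (φ=0.0°): x'=0.0058, y'=-0.0182
  A cos θ + B sin θ = C:  0.1642·cos θ + -0.2769·sin θ = 0.2302
  γ=atan2(-0.2769,0.1642)=-1.0355;  ψ=arccos(0.7150)=0.7742;  θ1=γ+ψ≈-0.2613
φ2=120.0° → target in arm frame (-0.0187, 0.0041)
  A=0.1887, B=-0.2769, C=(l²−L²−A²−y'²−z²)/(2L)=0.1886
  γ=atan2(-0.2769,0.1887)=-0.9727;  ψ=arccos(0.5628)=0.9730;  θ2=γ+ψ≈0.0003
φ3=240.0° → target in arm frame (0.0129, 0.0141)
  A=0.1571, B=-0.2769, C=(l²−L²−A²−y'²−z²)/(2L)=0.2422
  γ=atan2(-0.2769,0.1571)=-1.0546;  ψ=arccos(0.7606)=0.7065;  θ3=γ+ψ≈-0.3481

θ₁ = -0.2613, θ₂ = 0.0003, θ₃ = -0.3481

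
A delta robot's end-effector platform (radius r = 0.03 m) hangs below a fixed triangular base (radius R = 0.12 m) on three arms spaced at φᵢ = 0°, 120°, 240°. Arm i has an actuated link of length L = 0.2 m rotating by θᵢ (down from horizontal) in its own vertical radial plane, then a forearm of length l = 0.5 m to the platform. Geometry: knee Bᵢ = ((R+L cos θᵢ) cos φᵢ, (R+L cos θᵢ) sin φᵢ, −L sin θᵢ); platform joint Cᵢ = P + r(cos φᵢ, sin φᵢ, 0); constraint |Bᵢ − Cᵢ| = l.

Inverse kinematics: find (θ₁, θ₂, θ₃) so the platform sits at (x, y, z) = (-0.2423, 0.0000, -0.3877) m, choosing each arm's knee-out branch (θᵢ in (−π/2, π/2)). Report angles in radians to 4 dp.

θ₁ = 0.9596, θ₂ = -0.1747, θ₃ = -0.1747

φ1=0.0° → target in arm frame (-0.2423, 0.0000)
  e−x'=0.3323;  (l²−L²−(e−x')²−y'²−z²)/2L = -0.1268
  θ1 = atan2(B,A) + arccos(C/0.5106) = 0.9596
arm 2 (φ=120.0°): x'=0.1211, y'=0.2098
  A cos θ + B sin θ = C:  -0.0311·cos θ + -0.3877·sin θ = 0.0367
  θ2 = atan2(B,A) + arccos(C/0.3889) = -0.1747
arm 3 (φ=240.0°): x'=0.1212, y'=-0.2098
  A cos θ + B sin θ = C:  -0.0312·cos θ + -0.3877·sin θ = 0.0367
  θ3 = atan2(B,A) + arccos(C/0.3889) = -0.1747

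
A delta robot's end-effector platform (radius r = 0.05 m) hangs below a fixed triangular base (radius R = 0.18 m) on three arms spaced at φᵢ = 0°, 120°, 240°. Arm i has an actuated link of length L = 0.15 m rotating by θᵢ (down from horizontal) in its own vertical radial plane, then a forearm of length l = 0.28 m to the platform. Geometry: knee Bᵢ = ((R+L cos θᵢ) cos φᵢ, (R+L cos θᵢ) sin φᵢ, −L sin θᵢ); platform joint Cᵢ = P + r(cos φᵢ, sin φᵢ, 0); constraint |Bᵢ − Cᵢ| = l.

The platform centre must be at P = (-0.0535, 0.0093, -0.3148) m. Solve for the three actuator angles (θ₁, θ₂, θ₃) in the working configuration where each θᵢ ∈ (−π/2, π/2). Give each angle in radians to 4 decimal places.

rotate P by −φ1: (-0.0535, 0.0093, -0.3148)
  A=0.1835, B=-0.3148, C=(l²−L²−A²−y'²−z²)/(2L)=-0.2565
  γ=atan2(-0.3148,0.1835)=-1.0430;  ψ=arccos(-0.7040)=2.3518;  θ1=γ+ψ≈1.3088
φ2=120.0° → target in arm frame (0.0348, 0.0417)
  A cos θ + B sin θ = C:  0.0952·cos θ + -0.3148·sin θ = -0.1800
  θ2 = atan2(B,A) + arccos(C/0.3289) = 0.8728
φ3=240.0° → target in arm frame (0.0187, -0.0510)
  A cos θ + B sin θ = C:  0.1113·cos θ + -0.3148·sin θ = -0.1940
  γ=atan2(-0.3148,0.1113)=-1.2309;  ψ=arccos(-0.5809)=2.1906;  θ3=γ+ψ≈0.9597

θ₁ = 1.3088, θ₂ = 0.8728, θ₃ = 0.9597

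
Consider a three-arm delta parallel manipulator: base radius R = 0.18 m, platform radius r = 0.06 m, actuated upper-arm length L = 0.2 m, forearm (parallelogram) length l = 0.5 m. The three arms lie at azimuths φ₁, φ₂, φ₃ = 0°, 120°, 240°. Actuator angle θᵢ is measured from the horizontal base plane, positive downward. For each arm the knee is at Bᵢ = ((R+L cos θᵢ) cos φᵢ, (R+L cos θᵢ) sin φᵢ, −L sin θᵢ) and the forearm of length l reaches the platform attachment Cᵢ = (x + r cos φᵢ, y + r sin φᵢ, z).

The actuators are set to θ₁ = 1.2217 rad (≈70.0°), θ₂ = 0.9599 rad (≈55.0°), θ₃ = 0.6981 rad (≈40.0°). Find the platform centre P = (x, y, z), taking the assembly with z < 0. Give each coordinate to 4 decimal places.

(-0.1005, -0.0536, -0.5925)

O1 = (0.1884·cos0.0°, 0.1884·sin0.0°, -0.1879) = (0.1884, 0.0000, -0.1879)
φ2=120.0°: virtual centre (-0.1174, 0.2033, -0.1638), radius l
φ3=240.0°: virtual centre (-0.1366, -0.2366, -0.1286), radius l
subtract pairs → two planes through P
linear system: -0.6115x+0.4065y = 0.0111−0.0482z; -0.6500x+-0.4732y = 0.0204−0.1188z
Cramer: x(z) = -0.0244+0.1284z;  y(z) = -0.0094+0.0746z
into |P−O₁|² = l²: 1.0221z² + 0.3198z + -0.1693 = 0;  Δ = 0.7943;  z = -0.5925 or 0.2796 → z<0 root = -0.5925
x = -0.1005, y = -0.0536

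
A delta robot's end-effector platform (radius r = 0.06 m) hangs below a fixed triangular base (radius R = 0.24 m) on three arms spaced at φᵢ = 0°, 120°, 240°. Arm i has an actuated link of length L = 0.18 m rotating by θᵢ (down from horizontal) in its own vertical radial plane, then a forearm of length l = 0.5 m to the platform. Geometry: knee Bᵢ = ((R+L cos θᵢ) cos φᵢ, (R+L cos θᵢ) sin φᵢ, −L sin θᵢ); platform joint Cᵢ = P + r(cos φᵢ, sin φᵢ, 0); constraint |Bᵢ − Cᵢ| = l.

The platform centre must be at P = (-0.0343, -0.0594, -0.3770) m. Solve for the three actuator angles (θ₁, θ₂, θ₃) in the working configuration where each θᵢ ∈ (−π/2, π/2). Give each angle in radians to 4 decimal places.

φ1=0.0° → target in arm frame (-0.0343, -0.0594)
  e−x'=0.2143;  (l²−L²−(e−x')²−y'²−z²)/2L = 0.0723
  γ=atan2(-0.3770,0.2143)=-1.0539;  ψ=arccos(0.1667)=1.4034;  θ1=γ+ψ≈0.3494
rotate P by −φ2: (-0.0343, 0.0594, -0.3770)
  A cos θ + B sin θ = C:  0.2143·cos θ + -0.3770·sin θ = 0.0723
  θ2 = atan2(B,A) + arccos(C/0.4336) = 0.3494
φ3=240.0° → target in arm frame (0.0686, 0.0000)
  A=0.1114, B=-0.3770, C=(l²−L²−A²−y'²−z²)/(2L)=0.1752
  γ=atan2(-0.3770,0.1114)=-1.2835;  ψ=arccos(0.4456)=1.1090;  θ3=γ+ψ≈-0.1745

θ₁ = 0.3494, θ₂ = 0.3494, θ₃ = -0.1745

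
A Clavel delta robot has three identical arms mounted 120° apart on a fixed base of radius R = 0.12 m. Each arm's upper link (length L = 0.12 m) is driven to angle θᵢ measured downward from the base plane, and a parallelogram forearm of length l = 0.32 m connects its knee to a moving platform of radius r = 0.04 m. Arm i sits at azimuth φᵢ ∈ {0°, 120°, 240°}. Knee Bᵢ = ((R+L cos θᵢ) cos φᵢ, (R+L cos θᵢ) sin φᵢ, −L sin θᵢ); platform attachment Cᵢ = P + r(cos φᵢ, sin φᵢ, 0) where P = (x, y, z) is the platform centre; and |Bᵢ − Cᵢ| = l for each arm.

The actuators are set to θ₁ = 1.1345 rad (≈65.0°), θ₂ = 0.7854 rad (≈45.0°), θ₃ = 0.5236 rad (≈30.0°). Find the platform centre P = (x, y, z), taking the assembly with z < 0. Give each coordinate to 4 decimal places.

φ1=0.0°: virtual centre (0.1307, 0.0000, -0.1088), radius l
S2 = (0.1649·cos120.0°, 0.1649·sin120.0°, -0.0849) = (-0.0824, 0.1428, -0.0849)
S3 = (0.1839·cos240.0°, 0.1839·sin240.0°, -0.0600) = (-0.0920, -0.1593, -0.0600)
|S₂|²−|S₁|² = 0.0055;  |S₃|²−|S₁|² = 0.0085
[-0.4263 0.2855 0.0478]·P = 0.0055;  [-0.4453 -0.3186 0.0975]·P = 0.0085
det = 0.2630;  x = -0.0159+0.1638z,  y = -0.0046+0.0771z
into |P−S₁|² = l²: 1.0328z² + 0.1688z + -0.0691 = 0;  Δ = 0.3138;  z = -0.3529 or 0.1895 → z<0 root = -0.3529
x = -0.0737, y = -0.0318

(-0.0737, -0.0318, -0.3529)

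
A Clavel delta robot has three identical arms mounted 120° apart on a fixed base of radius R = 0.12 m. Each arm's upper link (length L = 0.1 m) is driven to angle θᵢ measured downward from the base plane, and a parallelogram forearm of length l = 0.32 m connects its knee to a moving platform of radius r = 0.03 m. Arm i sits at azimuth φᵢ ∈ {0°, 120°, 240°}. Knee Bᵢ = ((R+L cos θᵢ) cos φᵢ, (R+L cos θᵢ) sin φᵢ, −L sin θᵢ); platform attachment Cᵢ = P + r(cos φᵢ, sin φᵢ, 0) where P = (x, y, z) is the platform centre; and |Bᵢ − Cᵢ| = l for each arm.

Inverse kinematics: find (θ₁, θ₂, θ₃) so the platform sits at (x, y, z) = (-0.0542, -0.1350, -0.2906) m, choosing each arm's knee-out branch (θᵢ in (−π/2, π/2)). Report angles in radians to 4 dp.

θ₁ = 0.9599, θ₂ = 1.1345, θ₃ = -0.2619

arm 1 (φ=0.0°): x'=-0.0542, y'=-0.1350
  A=0.1442, B=-0.2906, C=(l²−L²−A²−y'²−z²)/(2L)=-0.1553
  γ=atan2(-0.2906,0.1442)=-1.1102;  ψ=arccos(-0.4788)=2.0701;  θ1=γ+ψ≈0.9599
φ2=120.0° → target in arm frame (-0.0898, 0.1144)
  A cos θ + B sin θ = C:  0.1798·cos θ + -0.2906·sin θ = -0.1874
  θ2 = atan2(B,A) + arccos(C/0.3417) = 1.1345
φ3=240.0° → target in arm frame (0.1440, 0.0206)
  A cos θ + B sin θ = C:  -0.0540·cos θ + -0.2906·sin θ = 0.0231
  γ=atan2(-0.2906,-0.0540)=-1.7546;  ψ=arccos(0.0780)=1.4927;  θ3=γ+ψ≈-0.2619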